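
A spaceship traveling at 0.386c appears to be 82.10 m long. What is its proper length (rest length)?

Contracted length L = 82.10 m
γ = 1/√(1 - 0.386²) = 1.084
L₀ = γL = 1.084 × 82.10 = 89.00 m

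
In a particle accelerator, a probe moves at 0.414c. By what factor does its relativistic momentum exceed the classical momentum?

p_rel = γmv, p_class = mv
Ratio = γ = 1/√(1 - 0.414²)
= 1/√(0.828604) = 1.099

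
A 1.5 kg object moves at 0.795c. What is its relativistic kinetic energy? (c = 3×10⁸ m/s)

γ = 1/√(1 - 0.795²) = 1.6485
γ - 1 = 0.6485
KE = (γ-1)mc² = 0.6485 × 1.5 × (3×10⁸)² = 8.755×10¹⁶ J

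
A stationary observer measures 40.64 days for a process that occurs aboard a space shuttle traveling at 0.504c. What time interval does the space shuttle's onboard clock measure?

Dilated time Δt = 40.64 days
γ = 1/√(1 - 0.504²) = 1.1578
Δt₀ = Δt/γ = 40.64/1.1578 = 35.10 days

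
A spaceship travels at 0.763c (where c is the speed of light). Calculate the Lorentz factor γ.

v/c = 0.763, so (v/c)² = 0.582169
1 - (v/c)² = 0.417831
γ = 1/√(0.417831) = 1.547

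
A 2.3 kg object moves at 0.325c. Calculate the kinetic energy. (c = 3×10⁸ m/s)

γ = 1/√(1 - 0.325²) = 1.0574
γ - 1 = 0.05740
KE = (γ-1)mc² = 0.05740 × 2.3 × (3×10⁸)² = 1.188×10¹⁶ J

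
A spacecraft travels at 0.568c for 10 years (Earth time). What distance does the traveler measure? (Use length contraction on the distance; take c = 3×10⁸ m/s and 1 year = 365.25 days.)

Earth distance: d = v × t = 0.568c × 10 yr = 5.377×10¹⁶ m
γ = 1.215
d' = d/γ = 5.377×10¹⁶/1.215 = 4.426×10¹⁶ m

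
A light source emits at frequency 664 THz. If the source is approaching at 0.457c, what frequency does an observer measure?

β = v/c = 0.457
(1+β)/(1-β) = 1.457/0.543 = 2.683
Doppler factor = √(2.683) = 1.638
f_obs = 664 × 1.638 = 1088 THz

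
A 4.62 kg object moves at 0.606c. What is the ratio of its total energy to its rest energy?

E = γmc², E₀ = mc²
E/E₀ = γ = 1/√(1 - 0.606²) = 1.257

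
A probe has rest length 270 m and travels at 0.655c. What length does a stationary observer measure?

Proper length L₀ = 270 m
γ = 1/√(1 - 0.655²) = 1.3234
L = L₀/γ = 270/1.3234 = 204.0 m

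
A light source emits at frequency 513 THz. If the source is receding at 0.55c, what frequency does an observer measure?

β = v/c = 0.55
(1-β)/(1+β) = 0.45/1.55 = 0.2903
Doppler factor = √(0.2903) = 0.5388
f_obs = 513 × 0.5388 = 276.4 THz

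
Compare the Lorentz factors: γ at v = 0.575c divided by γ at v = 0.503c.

γ₁ = 1/√(1 - 0.575²) = 1.222
γ₂ = 1/√(1 - 0.503²) = 1.157
γ₁/γ₂ = 1.222/1.157 = 1.056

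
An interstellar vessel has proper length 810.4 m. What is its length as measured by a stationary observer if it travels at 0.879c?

Proper length L₀ = 810.4 m
γ = 1/√(1 - 0.879²) = 2.0972
L = L₀/γ = 810.4/2.0972 = 386.4 m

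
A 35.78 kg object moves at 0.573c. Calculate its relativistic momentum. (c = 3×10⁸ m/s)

γ = 1/√(1 - 0.573²) = 1.2202
v = 0.573 × 3×10⁸ = 1.719×10⁸ m/s
p = γmv = 1.2202 × 35.78 × 1.719×10⁸ = 7.505×10⁹ kg·m/s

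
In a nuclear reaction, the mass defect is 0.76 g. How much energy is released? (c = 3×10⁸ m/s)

Convert mass defect: Δm = 0.76 g = 0.00076 kg
E = Δm·c² = 0.00076 × (3×10⁸)²
= 0.00076 × 9×10¹⁶ = 6.840×10¹³ J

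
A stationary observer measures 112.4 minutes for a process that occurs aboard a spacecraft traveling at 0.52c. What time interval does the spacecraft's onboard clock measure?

Dilated time Δt = 112.4 minutes
γ = 1/√(1 - 0.52²) = 1.1707
Δt₀ = Δt/γ = 112.4/1.1707 = 96.01 minutes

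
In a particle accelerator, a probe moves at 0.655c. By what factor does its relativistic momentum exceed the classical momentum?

p_rel = γmv, p_class = mv
Ratio = γ = 1/√(1 - 0.655²)
= 1/√(0.570975) = 1.323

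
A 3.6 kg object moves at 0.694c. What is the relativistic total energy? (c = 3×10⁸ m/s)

γ = 1/√(1 - 0.694²) = 1.389
mc² = 3.6 × (3×10⁸)² = 3.240×10¹⁷ J
E = γmc² = 1.389 × 3.240×10¹⁷ = 4.500×10¹⁷ J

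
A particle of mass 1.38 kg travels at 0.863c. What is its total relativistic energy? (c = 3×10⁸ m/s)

γ = 1/√(1 - 0.863²) = 1.979
mc² = 1.38 × (3×10⁸)² = 1.242×10¹⁷ J
E = γmc² = 1.979 × 1.242×10¹⁷ = 2.458×10¹⁷ J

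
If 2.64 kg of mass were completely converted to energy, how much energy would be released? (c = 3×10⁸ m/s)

Using E = mc²:
c² = (3×10⁸)² = 9×10¹⁶ m²/s²
E = 2.64 × 9×10¹⁶ = 2.376×10¹⁷ J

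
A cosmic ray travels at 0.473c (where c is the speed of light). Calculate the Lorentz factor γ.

v/c = 0.473, so (v/c)² = 0.223729
1 - (v/c)² = 0.776271
γ = 1/√(0.776271) = 1.135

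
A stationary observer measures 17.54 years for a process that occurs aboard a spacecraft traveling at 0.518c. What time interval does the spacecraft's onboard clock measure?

Dilated time Δt = 17.54 years
γ = 1/√(1 - 0.518²) = 1.169
Δt₀ = Δt/γ = 17.54/1.169 = 15.00 years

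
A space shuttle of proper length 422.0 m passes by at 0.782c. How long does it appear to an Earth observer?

Proper length L₀ = 422.0 m
γ = 1/√(1 - 0.782²) = 1.6044
L = L₀/γ = 422.0/1.6044 = 263.0 m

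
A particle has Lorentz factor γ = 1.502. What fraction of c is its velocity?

From γ = 1/√(1 - v²/c²):
1/γ² = 1/1.502² = 0.4433
v²/c² = 1 - 0.4433 = 0.5567
v/c = √(0.5567) = 0.7461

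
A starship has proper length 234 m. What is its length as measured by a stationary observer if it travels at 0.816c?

Proper length L₀ = 234 m
γ = 1/√(1 - 0.816²) = 1.730
L = L₀/γ = 234/1.730 = 135.3 m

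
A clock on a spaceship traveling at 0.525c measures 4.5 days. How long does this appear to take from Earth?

Proper time Δt₀ = 4.5 days
γ = 1/√(1 - 0.525²) = 1.1749
Δt = γΔt₀ = 1.1749 × 4.5 = 5.287 days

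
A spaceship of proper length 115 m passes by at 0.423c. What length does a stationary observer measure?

Proper length L₀ = 115 m
γ = 1/√(1 - 0.423²) = 1.104
L = L₀/γ = 115/1.104 = 104.2 m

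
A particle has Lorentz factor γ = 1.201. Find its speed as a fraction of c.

From γ = 1/√(1 - v²/c²):
1/γ² = 1/1.201² = 0.6933
v²/c² = 1 - 0.6933 = 0.3067
v/c = √(0.3067) = 0.5538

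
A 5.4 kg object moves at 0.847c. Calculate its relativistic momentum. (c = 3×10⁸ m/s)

γ = 1/√(1 - 0.847²) = 1.881
v = 0.847 × 3×10⁸ = 2.541×10⁸ m/s
p = γmv = 1.881 × 5.4 × 2.541×10⁸ = 2.581×10⁹ kg·m/s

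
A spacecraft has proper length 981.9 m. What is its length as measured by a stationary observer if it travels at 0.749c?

Proper length L₀ = 981.9 m
γ = 1/√(1 - 0.749²) = 1.5093
L = L₀/γ = 981.9/1.5093 = 650.6 m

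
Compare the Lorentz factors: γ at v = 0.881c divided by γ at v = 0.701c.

γ₁ = 1/√(1 - 0.881²) = 2.1136
γ₂ = 1/√(1 - 0.701²) = 1.4022
γ₁/γ₂ = 2.1136/1.4022 = 1.507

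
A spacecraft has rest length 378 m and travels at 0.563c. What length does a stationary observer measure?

Proper length L₀ = 378 m
γ = 1/√(1 - 0.563²) = 1.210
L = L₀/γ = 378/1.210 = 312.4 m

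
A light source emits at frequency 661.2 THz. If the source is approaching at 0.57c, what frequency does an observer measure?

β = v/c = 0.57
(1+β)/(1-β) = 1.57/0.43 = 3.651
Doppler factor = √(3.651) = 1.9108
f_obs = 661.2 × 1.9108 = 1263 THz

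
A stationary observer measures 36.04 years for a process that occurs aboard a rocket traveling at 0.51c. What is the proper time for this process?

Dilated time Δt = 36.04 years
γ = 1/√(1 - 0.51²) = 1.1626
Δt₀ = Δt/γ = 36.04/1.1626 = 31.00 years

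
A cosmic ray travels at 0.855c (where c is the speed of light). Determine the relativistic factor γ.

v/c = 0.855, so (v/c)² = 0.731025
1 - (v/c)² = 0.268975
γ = 1/√(0.268975) = 1.928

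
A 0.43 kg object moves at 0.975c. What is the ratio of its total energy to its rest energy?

E = γmc², E₀ = mc²
E/E₀ = γ = 1/√(1 - 0.975²) = 4.500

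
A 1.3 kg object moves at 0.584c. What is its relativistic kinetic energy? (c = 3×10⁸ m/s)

γ = 1/√(1 - 0.584²) = 1.2319
γ - 1 = 0.2319
KE = (γ-1)mc² = 0.2319 × 1.3 × (3×10⁸)² = 2.713×10¹⁶ J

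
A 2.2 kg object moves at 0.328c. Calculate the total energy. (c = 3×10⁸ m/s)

γ = 1/√(1 - 0.328²) = 1.0586
mc² = 2.2 × (3×10⁸)² = 1.980×10¹⁷ J
E = γmc² = 1.0586 × 1.980×10¹⁷ = 2.096×10¹⁷ J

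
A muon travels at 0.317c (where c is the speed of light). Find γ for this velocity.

v/c = 0.317, so (v/c)² = 0.100489
1 - (v/c)² = 0.899511
γ = 1/√(0.899511) = 1.054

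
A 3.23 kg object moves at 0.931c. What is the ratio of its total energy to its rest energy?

E = γmc², E₀ = mc²
E/E₀ = γ = 1/√(1 - 0.931²) = 2.740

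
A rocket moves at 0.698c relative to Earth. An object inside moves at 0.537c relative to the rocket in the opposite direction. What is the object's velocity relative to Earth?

Object's velocity in rocket frame is u' = -0.537c
u = (u' + v)/(1 + u'v/c²) = (v - 0.537)/(1 - 0.537·v/c²)
Numerator: 0.698 - 0.537 = 0.161
Denominator: 1 - 0.374826 = 0.625174
u = 0.161/0.625174 = 0.2575c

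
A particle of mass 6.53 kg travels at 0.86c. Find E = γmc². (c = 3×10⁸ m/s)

γ = 1/√(1 - 0.86²) = 1.960
mc² = 6.53 × (3×10⁸)² = 5.877×10¹⁷ J
E = γmc² = 1.960 × 5.877×10¹⁷ = 1.152×10¹⁸ J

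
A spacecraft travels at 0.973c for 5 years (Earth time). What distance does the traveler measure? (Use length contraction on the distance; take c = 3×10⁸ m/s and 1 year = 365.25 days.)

Earth distance: d = v × t = 0.973c × 5 yr = 4.606×10¹⁶ m
γ = 4.333
d' = d/γ = 4.606×10¹⁶/4.333 = 1.063×10¹⁶ m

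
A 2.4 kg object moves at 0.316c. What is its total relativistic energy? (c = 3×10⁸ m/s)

γ = 1/√(1 - 0.316²) = 1.054
mc² = 2.4 × (3×10⁸)² = 2.160×10¹⁷ J
E = γmc² = 1.054 × 2.160×10¹⁷ = 2.277×10¹⁷ J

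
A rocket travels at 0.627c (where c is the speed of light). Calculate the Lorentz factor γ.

v/c = 0.627, so (v/c)² = 0.393129
1 - (v/c)² = 0.606871
γ = 1/√(0.606871) = 1.284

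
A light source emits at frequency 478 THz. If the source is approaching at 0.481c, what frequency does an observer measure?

β = v/c = 0.481
(1+β)/(1-β) = 1.481/0.519 = 2.85356
Doppler factor = √(2.85356) = 1.68925
f_obs = 478 × 1.68925 = 807.5 THz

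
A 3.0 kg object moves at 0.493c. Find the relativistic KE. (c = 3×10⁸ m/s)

γ = 1/√(1 - 0.493²) = 1.149387
γ - 1 = 0.149387
KE = (γ-1)mc² = 0.149387 × 3.0 × (3×10⁸)² = 4.033×10¹⁶ J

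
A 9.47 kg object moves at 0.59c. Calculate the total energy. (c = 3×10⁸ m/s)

γ = 1/√(1 - 0.59²) = 1.239
mc² = 9.47 × (3×10⁸)² = 8.523×10¹⁷ J
E = γmc² = 1.239 × 8.523×10¹⁷ = 1.056×10¹⁸ J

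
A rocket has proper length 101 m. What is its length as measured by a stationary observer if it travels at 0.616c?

Proper length L₀ = 101 m
γ = 1/√(1 - 0.616²) = 1.26944
L = L₀/γ = 101/1.26944 = 79.56 m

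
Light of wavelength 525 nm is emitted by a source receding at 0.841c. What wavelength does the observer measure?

β = 0.841
Wavelength Doppler factor = √(1.841/0.159) = √(11.5786) = 3.4027
λ_obs = 525 × 3.4027 = 1786 nm (redshift)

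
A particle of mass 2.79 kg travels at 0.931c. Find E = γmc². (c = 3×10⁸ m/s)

γ = 1/√(1 - 0.931²) = 2.7396
mc² = 2.79 × (3×10⁸)² = 2.511×10¹⁷ J
E = γmc² = 2.7396 × 2.511×10¹⁷ = 6.879×10¹⁷ J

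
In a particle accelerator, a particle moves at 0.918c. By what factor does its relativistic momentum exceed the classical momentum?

p_rel = γmv, p_class = mv
Ratio = γ = 1/√(1 - 0.918²)
= 1/√(0.157276) = 2.522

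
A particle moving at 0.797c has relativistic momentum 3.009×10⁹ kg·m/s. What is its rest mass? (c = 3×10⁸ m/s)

γ = 1/√(1 - 0.797²) = 1.6557
v = 0.797 × 3×10⁸ = 2.391×10⁸ m/s
m = p/(γv) = 3.009×10⁹/(1.6557 × 2.391×10⁸) = 7.601 kg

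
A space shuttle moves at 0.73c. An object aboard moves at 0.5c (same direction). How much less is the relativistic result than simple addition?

Classical: u' + v = 0.5 + 0.73 = 1.23c
Relativistic: u = (0.5 + 0.73)/(1 + 0.365) = 1.23/1.365 = 0.9011c
Difference: 1.23 - 0.9011 = 0.3289c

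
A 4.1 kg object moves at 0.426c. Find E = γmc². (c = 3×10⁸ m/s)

γ = 1/√(1 - 0.426²) = 1.1053
mc² = 4.1 × (3×10⁸)² = 3.690×10¹⁷ J
E = γmc² = 1.1053 × 3.690×10¹⁷ = 4.079×10¹⁷ J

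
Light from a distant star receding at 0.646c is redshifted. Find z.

β = 0.646
(1+β)/(1-β) = 1.646/0.354 = 4.650
√(4.650) = 2.156
z = 2.156 - 1 = 1.156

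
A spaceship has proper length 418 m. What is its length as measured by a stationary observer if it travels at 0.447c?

Proper length L₀ = 418 m
γ = 1/√(1 - 0.447²) = 1.118
L = L₀/γ = 418/1.118 = 373.9 m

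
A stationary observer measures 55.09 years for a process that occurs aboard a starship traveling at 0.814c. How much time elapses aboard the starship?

Dilated time Δt = 55.09 years
γ = 1/√(1 - 0.814²) = 1.7216
Δt₀ = Δt/γ = 55.09/1.7216 = 32.00 years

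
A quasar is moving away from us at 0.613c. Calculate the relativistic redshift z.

β = 0.613
(1+β)/(1-β) = 1.613/0.387 = 4.168
√(4.168) = 2.042
z = 2.042 - 1 = 1.042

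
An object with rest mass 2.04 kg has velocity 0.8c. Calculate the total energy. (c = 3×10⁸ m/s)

γ = 1/√(1 - 0.8²) = 1.6667
mc² = 2.04 × (3×10⁸)² = 1.836×10¹⁷ J
E = γmc² = 1.6667 × 1.836×10¹⁷ = 3.060×10¹⁷ J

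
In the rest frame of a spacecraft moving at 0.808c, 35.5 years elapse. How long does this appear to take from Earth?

Proper time Δt₀ = 35.5 years
γ = 1/√(1 - 0.808²) = 1.6973
Δt = γΔt₀ = 1.6973 × 35.5 = 60.25 years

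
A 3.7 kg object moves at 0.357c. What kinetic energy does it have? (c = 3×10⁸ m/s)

γ = 1/√(1 - 0.357²) = 1.07054
γ - 1 = 0.07054
KE = (γ-1)mc² = 0.07054 × 3.7 × (3×10⁸)² = 2.349×10¹⁶ J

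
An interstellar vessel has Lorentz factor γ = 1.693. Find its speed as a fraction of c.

From γ = 1/√(1 - v²/c²):
1/γ² = 1/1.693² = 0.3489
v²/c² = 1 - 0.3489 = 0.6511
v/c = √(0.6511) = 0.8069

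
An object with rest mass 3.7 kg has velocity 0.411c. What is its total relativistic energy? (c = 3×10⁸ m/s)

γ = 1/√(1 - 0.411²) = 1.097
mc² = 3.7 × (3×10⁸)² = 3.330×10¹⁷ J
E = γmc² = 1.097 × 3.330×10¹⁷ = 3.653×10¹⁷ J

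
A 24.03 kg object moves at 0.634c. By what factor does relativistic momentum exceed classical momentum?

p_rel = γmv, p_class = mv
Ratio = γ = 1/√(1 - 0.634²) = 1.293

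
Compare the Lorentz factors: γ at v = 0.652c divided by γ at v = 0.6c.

γ₁ = 1/√(1 - 0.652²) = 1.319
γ₂ = 1/√(1 - 0.6²) = 1.250
γ₁/γ₂ = 1.319/1.250 = 1.055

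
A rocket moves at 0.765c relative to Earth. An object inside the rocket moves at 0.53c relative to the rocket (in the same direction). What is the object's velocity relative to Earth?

u = (u' + v)/(1 + u'v/c²)
Numerator: 0.53 + 0.765 = 1.295
Denominator: 1 + 0.40545 = 1.40545
u = 1.295/1.40545 = 0.9214c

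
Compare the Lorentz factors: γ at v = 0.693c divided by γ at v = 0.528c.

γ₁ = 1/√(1 - 0.693²) = 1.3871
γ₂ = 1/√(1 - 0.528²) = 1.1775
γ₁/γ₂ = 1.3871/1.1775 = 1.178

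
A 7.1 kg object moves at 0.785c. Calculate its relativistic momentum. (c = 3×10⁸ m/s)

γ = 1/√(1 - 0.785²) = 1.614
v = 0.785 × 3×10⁸ = 2.355×10⁸ m/s
p = γmv = 1.614 × 7.1 × 2.355×10⁸ = 2.699×10⁹ kg·m/s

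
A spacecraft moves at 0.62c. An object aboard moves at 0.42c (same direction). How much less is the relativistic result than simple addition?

Classical: u' + v = 0.42 + 0.62 = 1.04c
Relativistic: u = (0.42 + 0.62)/(1 + 0.2604) = 1.04/1.2604 = 0.8251c
Difference: 1.04 - 0.8251 = 0.2149c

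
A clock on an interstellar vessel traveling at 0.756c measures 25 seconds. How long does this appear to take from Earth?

Proper time Δt₀ = 25 seconds
γ = 1/√(1 - 0.756²) = 1.5277
Δt = γΔt₀ = 1.5277 × 25 = 38.19 seconds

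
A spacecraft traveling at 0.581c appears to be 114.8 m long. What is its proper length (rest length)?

Contracted length L = 114.8 m
γ = 1/√(1 - 0.581²) = 1.2286
L₀ = γL = 1.2286 × 114.8 = 141.0 m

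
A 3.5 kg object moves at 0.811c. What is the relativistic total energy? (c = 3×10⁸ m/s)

γ = 1/√(1 - 0.811²) = 1.7093
mc² = 3.5 × (3×10⁸)² = 3.150×10¹⁷ J
E = γmc² = 1.7093 × 3.150×10¹⁷ = 5.384×10¹⁷ J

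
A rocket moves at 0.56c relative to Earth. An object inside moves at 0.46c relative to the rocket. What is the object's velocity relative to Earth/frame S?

u = (u' + v)/(1 + u'v/c²)
Numerator: 0.46 + 0.56 = 1.02
Denominator: 1 + 0.2576 = 1.2576
u = 1.02/1.2576 = 0.8111c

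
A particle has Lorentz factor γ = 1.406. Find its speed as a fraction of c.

From γ = 1/√(1 - v²/c²):
1/γ² = 1/1.406² = 0.50586
v²/c² = 1 - 0.50586 = 0.49414
v/c = √(0.49414) = 0.7030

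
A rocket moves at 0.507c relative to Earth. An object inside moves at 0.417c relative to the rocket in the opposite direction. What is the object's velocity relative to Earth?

Object's velocity in rocket frame is u' = -0.417c
u = (u' + v)/(1 + u'v/c²) = (v - 0.417)/(1 - 0.417·v/c²)
Numerator: 0.507 - 0.417 = 0.09
Denominator: 1 - 0.211419 = 0.788581
u = 0.09/0.788581 = 0.1141c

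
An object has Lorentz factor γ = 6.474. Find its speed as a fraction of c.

From γ = 1/√(1 - v²/c²):
1/γ² = 1/6.474² = 0.02386
v²/c² = 1 - 0.02386 = 0.9761
v/c = √(0.9761) = 0.9880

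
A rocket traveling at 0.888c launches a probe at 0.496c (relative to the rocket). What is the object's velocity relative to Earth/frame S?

u = (u' + v)/(1 + u'v/c²)
Numerator: 0.496 + 0.888 = 1.384
Denominator: 1 + 0.440448 = 1.440448
u = 1.384/1.440448 = 0.9608c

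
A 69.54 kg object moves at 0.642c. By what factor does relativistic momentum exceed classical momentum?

p_rel = γmv, p_class = mv
Ratio = γ = 1/√(1 - 0.642²) = 1.304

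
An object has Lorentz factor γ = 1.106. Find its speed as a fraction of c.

From γ = 1/√(1 - v²/c²):
1/γ² = 1/1.106² = 0.8175
v²/c² = 1 - 0.8175 = 0.1825
v/c = √(0.1825) = 0.4272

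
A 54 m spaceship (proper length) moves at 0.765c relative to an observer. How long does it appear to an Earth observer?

Proper length L₀ = 54 m
γ = 1/√(1 - 0.765²) = 1.5527
L = L₀/γ = 54/1.5527 = 34.78 m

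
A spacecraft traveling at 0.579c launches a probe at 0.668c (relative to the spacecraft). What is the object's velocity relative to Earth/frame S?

u = (u' + v)/(1 + u'v/c²)
Numerator: 0.668 + 0.579 = 1.247
Denominator: 1 + 0.386772 = 1.386772
u = 1.247/1.386772 = 0.8992c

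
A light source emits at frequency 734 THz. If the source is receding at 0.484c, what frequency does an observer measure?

β = v/c = 0.484
(1-β)/(1+β) = 0.516/1.484 = 0.3477
Doppler factor = √(0.3477) = 0.5897
f_obs = 734 × 0.5897 = 432.8 THz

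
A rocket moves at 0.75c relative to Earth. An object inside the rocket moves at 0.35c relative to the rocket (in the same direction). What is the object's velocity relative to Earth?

u = (u' + v)/(1 + u'v/c²)
Numerator: 0.35 + 0.75 = 1.1
Denominator: 1 + 0.2625 = 1.2625
u = 1.1/1.2625 = 0.8713c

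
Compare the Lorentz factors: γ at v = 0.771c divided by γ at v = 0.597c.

γ₁ = 1/√(1 - 0.771²) = 1.5703
γ₂ = 1/√(1 - 0.597²) = 1.2465
γ₁/γ₂ = 1.5703/1.2465 = 1.260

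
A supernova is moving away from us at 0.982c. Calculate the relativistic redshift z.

β = 0.982
(1+β)/(1-β) = 1.982/0.018 = 110.1
√(110.1) = 10.493
z = 10.493 - 1 = 9.493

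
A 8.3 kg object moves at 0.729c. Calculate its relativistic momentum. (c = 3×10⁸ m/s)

γ = 1/√(1 - 0.729²) = 1.461
v = 0.729 × 3×10⁸ = 2.187×10⁸ m/s
p = γmv = 1.461 × 8.3 × 2.187×10⁸ = 2.652×10⁹ kg·m/s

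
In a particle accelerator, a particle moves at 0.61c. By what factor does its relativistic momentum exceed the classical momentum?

p_rel = γmv, p_class = mv
Ratio = γ = 1/√(1 - 0.61²)
= 1/√(0.6279) = 1.262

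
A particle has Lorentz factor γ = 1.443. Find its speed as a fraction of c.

From γ = 1/√(1 - v²/c²):
1/γ² = 1/1.443² = 0.48025
v²/c² = 1 - 0.48025 = 0.51975
v/c = √(0.51975) = 0.7209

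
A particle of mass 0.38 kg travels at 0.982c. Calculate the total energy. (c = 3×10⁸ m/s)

γ = 1/√(1 - 0.982²) = 5.294
mc² = 0.38 × (3×10⁸)² = 3.420×10¹⁶ J
E = γmc² = 5.294 × 3.420×10¹⁶ = 1.811×10¹⁷ J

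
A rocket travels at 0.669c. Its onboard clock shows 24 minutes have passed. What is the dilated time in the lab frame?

Proper time Δt₀ = 24 minutes
γ = 1/√(1 - 0.669²) = 1.3454
Δt = γΔt₀ = 1.3454 × 24 = 32.29 minutes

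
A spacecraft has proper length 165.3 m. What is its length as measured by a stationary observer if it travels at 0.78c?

Proper length L₀ = 165.3 m
γ = 1/√(1 - 0.78²) = 1.598
L = L₀/γ = 165.3/1.598 = 103.4 m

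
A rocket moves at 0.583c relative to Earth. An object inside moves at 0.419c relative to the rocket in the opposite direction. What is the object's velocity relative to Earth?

Object's velocity in rocket frame is u' = -0.419c
u = (u' + v)/(1 + u'v/c²) = (v - 0.419)/(1 - 0.419·v/c²)
Numerator: 0.583 - 0.419 = 0.164
Denominator: 1 - 0.244277 = 0.755723
u = 0.164/0.755723 = 0.2170c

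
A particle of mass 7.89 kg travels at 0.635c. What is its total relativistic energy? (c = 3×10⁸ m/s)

γ = 1/√(1 - 0.635²) = 1.2945
mc² = 7.89 × (3×10⁸)² = 7.101×10¹⁷ J
E = γmc² = 1.2945 × 7.101×10¹⁷ = 9.192×10¹⁷ J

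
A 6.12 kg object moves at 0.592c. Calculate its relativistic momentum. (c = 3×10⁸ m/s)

γ = 1/√(1 - 0.592²) = 1.241
v = 0.592 × 3×10⁸ = 1.776×10⁸ m/s
p = γmv = 1.241 × 6.12 × 1.776×10⁸ = 1.349×10⁹ kg·m/s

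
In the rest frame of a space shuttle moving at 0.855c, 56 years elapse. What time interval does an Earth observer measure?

Proper time Δt₀ = 56 years
γ = 1/√(1 - 0.855²) = 1.928
Δt = γΔt₀ = 1.928 × 56 = 108.0 years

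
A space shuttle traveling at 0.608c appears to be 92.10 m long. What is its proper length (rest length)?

Contracted length L = 92.10 m
γ = 1/√(1 - 0.608²) = 1.260
L₀ = γL = 1.260 × 92.10 = 116.0 m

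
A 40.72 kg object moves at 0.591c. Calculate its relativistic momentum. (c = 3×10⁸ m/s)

γ = 1/√(1 - 0.591²) = 1.2397
v = 0.591 × 3×10⁸ = 1.773×10⁸ m/s
p = γmv = 1.2397 × 40.72 × 1.773×10⁸ = 8.950×10⁹ kg·m/s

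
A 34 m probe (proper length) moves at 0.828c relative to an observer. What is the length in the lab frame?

Proper length L₀ = 34 m
γ = 1/√(1 - 0.828²) = 1.7834
L = L₀/γ = 34/1.7834 = 19.06 m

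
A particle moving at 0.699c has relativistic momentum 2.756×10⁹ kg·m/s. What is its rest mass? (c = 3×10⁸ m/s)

γ = 1/√(1 - 0.699²) = 1.39836
v = 0.699 × 3×10⁸ = 2.097×10⁸ m/s
m = p/(γv) = 2.756×10⁹/(1.39836 × 2.097×10⁸) = 9.399 kg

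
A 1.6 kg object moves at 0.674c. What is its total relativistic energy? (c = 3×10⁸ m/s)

γ = 1/√(1 - 0.674²) = 1.3537
mc² = 1.6 × (3×10⁸)² = 1.440×10¹⁷ J
E = γmc² = 1.3537 × 1.440×10¹⁷ = 1.949×10¹⁷ J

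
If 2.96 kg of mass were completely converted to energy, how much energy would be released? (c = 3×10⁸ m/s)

Using E = mc²:
c² = (3×10⁸)² = 9×10¹⁶ m²/s²
E = 2.96 × 9×10¹⁶ = 2.664×10¹⁷ J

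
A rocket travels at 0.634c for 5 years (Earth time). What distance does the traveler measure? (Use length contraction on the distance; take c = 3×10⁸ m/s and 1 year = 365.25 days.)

Earth distance: d = v × t = 0.634c × 5 yr = 3.001×10¹⁶ m
γ = 1.293
d' = d/γ = 3.001×10¹⁶/1.293 = 2.321×10¹⁶ m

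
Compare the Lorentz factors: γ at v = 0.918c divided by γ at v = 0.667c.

γ₁ = 1/√(1 - 0.918²) = 2.522
γ₂ = 1/√(1 - 0.667²) = 1.342
γ₁/γ₂ = 2.522/1.342 = 1.879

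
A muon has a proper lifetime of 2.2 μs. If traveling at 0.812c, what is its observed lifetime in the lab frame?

Proper lifetime τ₀ = 2.2 μs
γ = 1/√(1 - 0.812²) = 1.713
τ = γτ₀ = 1.713 × 2.2 μs = 3.769 μs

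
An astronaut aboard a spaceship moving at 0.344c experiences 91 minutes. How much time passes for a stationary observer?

Proper time Δt₀ = 91 minutes
γ = 1/√(1 - 0.344²) = 1.064997
Δt = γΔt₀ = 1.064997 × 91 = 96.91 minutes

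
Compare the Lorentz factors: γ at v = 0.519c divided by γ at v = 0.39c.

γ₁ = 1/√(1 - 0.519²) = 1.170
γ₂ = 1/√(1 - 0.39²) = 1.086
γ₁/γ₂ = 1.170/1.086 = 1.077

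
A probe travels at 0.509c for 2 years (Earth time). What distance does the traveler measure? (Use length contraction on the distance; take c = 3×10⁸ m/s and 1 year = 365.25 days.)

Earth distance: d = v × t = 0.509c × 2 yr = 9.63769×10¹⁵ m
γ = 1.16176
d' = d/γ = 9.63769×10¹⁵/1.16176 = 8.296×10¹⁵ m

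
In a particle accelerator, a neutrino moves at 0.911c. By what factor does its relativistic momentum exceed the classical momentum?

p_rel = γmv, p_class = mv
Ratio = γ = 1/√(1 - 0.911²)
= 1/√(0.170079) = 2.425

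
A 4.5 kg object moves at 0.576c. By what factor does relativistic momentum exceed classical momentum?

p_rel = γmv, p_class = mv
Ratio = γ = 1/√(1 - 0.576²) = 1.223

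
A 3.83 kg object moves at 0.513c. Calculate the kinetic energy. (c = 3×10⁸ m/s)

γ = 1/√(1 - 0.513²) = 1.16497
γ - 1 = 0.16497
KE = (γ-1)mc² = 0.16497 × 3.83 × (3×10⁸)² = 5.687×10¹⁶ J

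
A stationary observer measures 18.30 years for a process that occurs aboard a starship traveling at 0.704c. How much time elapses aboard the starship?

Dilated time Δt = 18.30 years
γ = 1/√(1 - 0.704²) = 1.408
Δt₀ = Δt/γ = 18.30/1.408 = 13.00 years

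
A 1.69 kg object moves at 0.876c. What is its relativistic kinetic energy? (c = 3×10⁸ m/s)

γ = 1/√(1 - 0.876²) = 2.0734
γ - 1 = 1.0734
KE = (γ-1)mc² = 1.0734 × 1.69 × (3×10⁸)² = 1.633×10¹⁷ J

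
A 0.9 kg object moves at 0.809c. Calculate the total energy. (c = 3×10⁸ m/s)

γ = 1/√(1 - 0.809²) = 1.701
mc² = 0.9 × (3×10⁸)² = 8.100×10¹⁶ J
E = γmc² = 1.701 × 8.100×10¹⁶ = 1.378×10¹⁷ J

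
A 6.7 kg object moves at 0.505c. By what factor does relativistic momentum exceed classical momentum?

p_rel = γmv, p_class = mv
Ratio = γ = 1/√(1 - 0.505²) = 1.159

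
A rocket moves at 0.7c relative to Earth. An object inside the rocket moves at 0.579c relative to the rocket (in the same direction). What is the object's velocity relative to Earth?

u = (u' + v)/(1 + u'v/c²)
Numerator: 0.579 + 0.7 = 1.279
Denominator: 1 + 0.4053 = 1.4053
u = 1.279/1.4053 = 0.9101c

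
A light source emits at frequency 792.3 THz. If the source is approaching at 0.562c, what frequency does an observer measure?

β = v/c = 0.562
(1+β)/(1-β) = 1.562/0.438 = 3.566
Doppler factor = √(3.566) = 1.888
f_obs = 792.3 × 1.888 = 1496 THz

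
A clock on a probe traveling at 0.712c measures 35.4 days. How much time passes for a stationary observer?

Proper time Δt₀ = 35.4 days
γ = 1/√(1 - 0.712²) = 1.424
Δt = γΔt₀ = 1.424 × 35.4 = 50.41 days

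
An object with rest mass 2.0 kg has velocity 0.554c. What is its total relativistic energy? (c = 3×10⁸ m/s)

γ = 1/√(1 - 0.554²) = 1.201
mc² = 2.0 × (3×10⁸)² = 1.800×10¹⁷ J
E = γmc² = 1.201 × 1.800×10¹⁷ = 2.162×10¹⁷ J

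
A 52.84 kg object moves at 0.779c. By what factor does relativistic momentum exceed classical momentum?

p_rel = γmv, p_class = mv
Ratio = γ = 1/√(1 - 0.779²) = 1.595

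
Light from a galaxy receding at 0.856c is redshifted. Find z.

β = 0.856
(1+β)/(1-β) = 1.856/0.144 = 12.89
√(12.89) = 3.590
z = 3.590 - 1 = 2.590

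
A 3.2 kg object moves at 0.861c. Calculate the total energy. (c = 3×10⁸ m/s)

γ = 1/√(1 - 0.861²) = 1.9662
mc² = 3.2 × (3×10⁸)² = 2.880×10¹⁷ J
E = γmc² = 1.9662 × 2.880×10¹⁷ = 5.663×10¹⁷ J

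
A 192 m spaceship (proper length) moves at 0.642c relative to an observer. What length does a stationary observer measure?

Proper length L₀ = 192 m
γ = 1/√(1 - 0.642²) = 1.304
L = L₀/γ = 192/1.304 = 147.2 m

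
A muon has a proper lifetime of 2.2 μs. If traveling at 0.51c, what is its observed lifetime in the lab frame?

Proper lifetime τ₀ = 2.2 μs
γ = 1/√(1 - 0.51²) = 1.1626
τ = γτ₀ = 1.1626 × 2.2 μs = 2.558 μs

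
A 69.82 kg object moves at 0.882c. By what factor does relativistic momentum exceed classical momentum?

p_rel = γmv, p_class = mv
Ratio = γ = 1/√(1 - 0.882²) = 2.122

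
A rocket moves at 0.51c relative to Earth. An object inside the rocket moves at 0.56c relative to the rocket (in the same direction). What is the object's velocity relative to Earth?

u = (u' + v)/(1 + u'v/c²)
Numerator: 0.56 + 0.51 = 1.07
Denominator: 1 + 0.2856 = 1.2856
u = 1.07/1.2856 = 0.8323c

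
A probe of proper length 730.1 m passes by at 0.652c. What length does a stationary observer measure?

Proper length L₀ = 730.1 m
γ = 1/√(1 - 0.652²) = 1.3189
L = L₀/γ = 730.1/1.3189 = 553.6 m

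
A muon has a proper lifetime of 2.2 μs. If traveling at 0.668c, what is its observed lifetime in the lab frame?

Proper lifetime τ₀ = 2.2 μs
γ = 1/√(1 - 0.668²) = 1.3438
τ = γτ₀ = 1.3438 × 2.2 μs = 2.956 μs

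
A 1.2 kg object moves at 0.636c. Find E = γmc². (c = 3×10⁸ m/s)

γ = 1/√(1 - 0.636²) = 1.296
mc² = 1.2 × (3×10⁸)² = 1.080×10¹⁷ J
E = γmc² = 1.296 × 1.080×10¹⁷ = 1.400×10¹⁷ J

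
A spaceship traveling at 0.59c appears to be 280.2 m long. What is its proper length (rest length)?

Contracted length L = 280.2 m
γ = 1/√(1 - 0.59²) = 1.2385
L₀ = γL = 1.2385 × 280.2 = 347.0 m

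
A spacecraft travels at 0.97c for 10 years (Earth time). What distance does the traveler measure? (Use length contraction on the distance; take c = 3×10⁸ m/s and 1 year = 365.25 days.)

Earth distance: d = v × t = 0.97c × 10 yr = 9.1833×10¹⁶ m
γ = 4.1135
d' = d/γ = 9.1833×10¹⁶/4.1135 = 2.232×10¹⁶ m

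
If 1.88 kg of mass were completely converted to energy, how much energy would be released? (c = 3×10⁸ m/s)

Using E = mc²:
c² = (3×10⁸)² = 9×10¹⁶ m²/s²
E = 1.88 × 9×10¹⁶ = 1.692×10¹⁷ J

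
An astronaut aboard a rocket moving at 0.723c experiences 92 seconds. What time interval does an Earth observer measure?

Proper time Δt₀ = 92 seconds
γ = 1/√(1 - 0.723²) = 1.4475
Δt = γΔt₀ = 1.4475 × 92 = 133.2 seconds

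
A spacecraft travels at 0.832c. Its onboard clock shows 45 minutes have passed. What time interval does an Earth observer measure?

Proper time Δt₀ = 45 minutes
γ = 1/√(1 - 0.832²) = 1.8025
Δt = γΔt₀ = 1.8025 × 45 = 81.11 minutes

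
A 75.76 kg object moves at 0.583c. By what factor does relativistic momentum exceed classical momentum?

p_rel = γmv, p_class = mv
Ratio = γ = 1/√(1 - 0.583²) = 1.231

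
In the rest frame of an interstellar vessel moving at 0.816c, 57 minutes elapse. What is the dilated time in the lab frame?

Proper time Δt₀ = 57 minutes
γ = 1/√(1 - 0.816²) = 1.730
Δt = γΔt₀ = 1.730 × 57 = 98.61 minutes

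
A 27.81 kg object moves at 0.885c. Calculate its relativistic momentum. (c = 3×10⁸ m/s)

γ = 1/√(1 - 0.885²) = 2.148
v = 0.885 × 3×10⁸ = 2.655×10⁸ m/s
p = γmv = 2.148 × 27.81 × 2.655×10⁸ = 1.586×10¹⁰ kg·m/s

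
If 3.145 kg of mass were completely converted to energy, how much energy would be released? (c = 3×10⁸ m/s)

Using E = mc²:
c² = (3×10⁸)² = 9×10¹⁶ m²/s²
E = 3.145 × 9×10¹⁶ = 2.831×10¹⁷ J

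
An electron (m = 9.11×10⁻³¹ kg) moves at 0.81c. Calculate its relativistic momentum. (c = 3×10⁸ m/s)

γ = 1/√(1 - 0.81²) = 1.7052
v = 0.81 × 3×10⁸ = 2.430×10⁸ m/s
p = γmv = 1.7052 × 9.11×10⁻³¹ × 2.430×10⁸ = 3.775×10⁻²² kg·m/s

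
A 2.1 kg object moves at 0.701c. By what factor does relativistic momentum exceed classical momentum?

p_rel = γmv, p_class = mv
Ratio = γ = 1/√(1 - 0.701²) = 1.402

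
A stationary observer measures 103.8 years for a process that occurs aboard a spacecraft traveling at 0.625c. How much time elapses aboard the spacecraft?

Dilated time Δt = 103.8 years
γ = 1/√(1 - 0.625²) = 1.281
Δt₀ = Δt/γ = 103.8/1.281 = 81.03 years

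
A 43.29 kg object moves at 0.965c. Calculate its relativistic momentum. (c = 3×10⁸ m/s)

γ = 1/√(1 - 0.965²) = 3.813
v = 0.965 × 3×10⁸ = 2.895×10⁸ m/s
p = γmv = 3.813 × 43.29 × 2.895×10⁸ = 4.779×10¹⁰ kg·m/s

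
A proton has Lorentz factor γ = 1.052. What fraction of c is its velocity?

From γ = 1/√(1 - v²/c²):
1/γ² = 1/1.052² = 0.90358
v²/c² = 1 - 0.90358 = 0.09642
v/c = √(0.09642) = 0.3105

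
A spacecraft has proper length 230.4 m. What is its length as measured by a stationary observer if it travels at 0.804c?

Proper length L₀ = 230.4 m
γ = 1/√(1 - 0.804²) = 1.682
L = L₀/γ = 230.4/1.682 = 137.0 m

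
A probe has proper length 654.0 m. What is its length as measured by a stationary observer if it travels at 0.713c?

Proper length L₀ = 654.0 m
γ = 1/√(1 - 0.713²) = 1.426
L = L₀/γ = 654.0/1.426 = 458.6 m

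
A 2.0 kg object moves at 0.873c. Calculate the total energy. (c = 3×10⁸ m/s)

γ = 1/√(1 - 0.873²) = 2.0504
mc² = 2.0 × (3×10⁸)² = 1.800×10¹⁷ J
E = γmc² = 2.0504 × 1.800×10¹⁷ = 3.691×10¹⁷ J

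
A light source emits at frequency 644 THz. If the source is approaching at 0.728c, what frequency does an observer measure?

β = v/c = 0.728
(1+β)/(1-β) = 1.728/0.272 = 6.353
Doppler factor = √(6.353) = 2.5205
f_obs = 644 × 2.5205 = 1623 THz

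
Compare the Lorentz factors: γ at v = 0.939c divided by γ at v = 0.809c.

γ₁ = 1/√(1 - 0.939²) = 2.9077
γ₂ = 1/√(1 - 0.809²) = 1.7012
γ₁/γ₂ = 2.9077/1.7012 = 1.709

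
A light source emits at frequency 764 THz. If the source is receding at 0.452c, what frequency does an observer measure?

β = v/c = 0.452
(1-β)/(1+β) = 0.548/1.452 = 0.37741
Doppler factor = √(0.37741) = 0.61434
f_obs = 764 × 0.61434 = 469.4 THz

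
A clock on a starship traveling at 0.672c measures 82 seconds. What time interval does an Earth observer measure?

Proper time Δt₀ = 82 seconds
γ = 1/√(1 - 0.672²) = 1.350
Δt = γΔt₀ = 1.350 × 82 = 110.7 seconds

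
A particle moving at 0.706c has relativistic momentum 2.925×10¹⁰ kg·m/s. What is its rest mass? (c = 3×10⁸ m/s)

γ = 1/√(1 - 0.706²) = 1.412
v = 0.706 × 3×10⁸ = 2.118×10⁸ m/s
m = p/(γv) = 2.925×10¹⁰/(1.412 × 2.118×10⁸) = 97.81 kg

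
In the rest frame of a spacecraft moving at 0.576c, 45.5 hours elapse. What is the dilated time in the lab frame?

Proper time Δt₀ = 45.5 hours
γ = 1/√(1 - 0.576²) = 1.2233
Δt = γΔt₀ = 1.2233 × 45.5 = 55.66 hours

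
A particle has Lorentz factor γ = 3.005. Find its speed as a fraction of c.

From γ = 1/√(1 - v²/c²):
1/γ² = 1/3.005² = 0.1107
v²/c² = 1 - 0.1107 = 0.8893
v/c = √(0.8893) = 0.9430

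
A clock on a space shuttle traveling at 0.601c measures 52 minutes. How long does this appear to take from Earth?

Proper time Δt₀ = 52 minutes
γ = 1/√(1 - 0.601²) = 1.2512
Δt = γΔt₀ = 1.2512 × 52 = 65.06 minutes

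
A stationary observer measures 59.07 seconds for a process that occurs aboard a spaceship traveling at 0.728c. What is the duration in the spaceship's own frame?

Dilated time Δt = 59.07 seconds
γ = 1/√(1 - 0.728²) = 1.4586
Δt₀ = Δt/γ = 59.07/1.4586 = 40.50 seconds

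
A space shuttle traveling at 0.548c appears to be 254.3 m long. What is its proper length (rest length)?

Contracted length L = 254.3 m
γ = 1/√(1 - 0.548²) = 1.1955
L₀ = γL = 1.1955 × 254.3 = 304.0 m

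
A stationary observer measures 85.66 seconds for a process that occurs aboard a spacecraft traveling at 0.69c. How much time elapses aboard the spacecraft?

Dilated time Δt = 85.66 seconds
γ = 1/√(1 - 0.69²) = 1.3816
Δt₀ = Δt/γ = 85.66/1.3816 = 62.00 seconds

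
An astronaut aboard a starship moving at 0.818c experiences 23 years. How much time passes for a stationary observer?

Proper time Δt₀ = 23 years
γ = 1/√(1 - 0.818²) = 1.73847
Δt = γΔt₀ = 1.73847 × 23 = 39.98 years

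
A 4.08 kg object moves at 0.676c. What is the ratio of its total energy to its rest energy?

E = γmc², E₀ = mc²
E/E₀ = γ = 1/√(1 - 0.676²) = 1.357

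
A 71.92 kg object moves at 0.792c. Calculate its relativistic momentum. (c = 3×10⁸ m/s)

γ = 1/√(1 - 0.792²) = 1.638
v = 0.792 × 3×10⁸ = 2.376×10⁸ m/s
p = γmv = 1.638 × 71.92 × 2.376×10⁸ = 2.799×10¹⁰ kg·m/s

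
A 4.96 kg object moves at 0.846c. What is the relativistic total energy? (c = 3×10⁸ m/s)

γ = 1/√(1 - 0.846²) = 1.8755
mc² = 4.96 × (3×10⁸)² = 4.464×10¹⁷ J
E = γmc² = 1.8755 × 4.464×10¹⁷ = 8.372×10¹⁷ J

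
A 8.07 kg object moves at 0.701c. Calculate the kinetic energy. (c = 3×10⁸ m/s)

γ = 1/√(1 - 0.701²) = 1.4022
γ - 1 = 0.4022
KE = (γ-1)mc² = 0.4022 × 8.07 × (3×10⁸)² = 2.921×10¹⁷ J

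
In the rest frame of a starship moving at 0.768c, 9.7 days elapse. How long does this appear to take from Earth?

Proper time Δt₀ = 9.7 days
γ = 1/√(1 - 0.768²) = 1.5614
Δt = γΔt₀ = 1.5614 × 9.7 = 15.15 days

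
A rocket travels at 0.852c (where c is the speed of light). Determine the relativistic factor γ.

v/c = 0.852, so (v/c)² = 0.725904
1 - (v/c)² = 0.274096
γ = 1/√(0.274096) = 1.910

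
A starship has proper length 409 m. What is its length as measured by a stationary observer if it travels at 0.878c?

Proper length L₀ = 409 m
γ = 1/√(1 - 0.878²) = 2.089
L = L₀/γ = 409/2.089 = 195.8 m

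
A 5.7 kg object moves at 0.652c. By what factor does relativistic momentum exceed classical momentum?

p_rel = γmv, p_class = mv
Ratio = γ = 1/√(1 - 0.652²) = 1.319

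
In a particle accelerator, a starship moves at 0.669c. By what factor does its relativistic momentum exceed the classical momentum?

p_rel = γmv, p_class = mv
Ratio = γ = 1/√(1 - 0.669²)
= 1/√(0.552439) = 1.345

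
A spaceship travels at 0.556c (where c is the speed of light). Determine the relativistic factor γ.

v/c = 0.556, so (v/c)² = 0.309136
1 - (v/c)² = 0.690864
γ = 1/√(0.690864) = 1.203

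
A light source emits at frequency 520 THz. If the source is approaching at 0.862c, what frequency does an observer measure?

β = v/c = 0.862
(1+β)/(1-β) = 1.862/0.138 = 13.49
Doppler factor = √(13.49) = 3.673
f_obs = 520 × 3.673 = 1910 THz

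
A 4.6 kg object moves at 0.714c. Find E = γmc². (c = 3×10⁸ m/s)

γ = 1/√(1 - 0.714²) = 1.4283
mc² = 4.6 × (3×10⁸)² = 4.140×10¹⁷ J
E = γmc² = 1.4283 × 4.140×10¹⁷ = 5.913×10¹⁷ J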